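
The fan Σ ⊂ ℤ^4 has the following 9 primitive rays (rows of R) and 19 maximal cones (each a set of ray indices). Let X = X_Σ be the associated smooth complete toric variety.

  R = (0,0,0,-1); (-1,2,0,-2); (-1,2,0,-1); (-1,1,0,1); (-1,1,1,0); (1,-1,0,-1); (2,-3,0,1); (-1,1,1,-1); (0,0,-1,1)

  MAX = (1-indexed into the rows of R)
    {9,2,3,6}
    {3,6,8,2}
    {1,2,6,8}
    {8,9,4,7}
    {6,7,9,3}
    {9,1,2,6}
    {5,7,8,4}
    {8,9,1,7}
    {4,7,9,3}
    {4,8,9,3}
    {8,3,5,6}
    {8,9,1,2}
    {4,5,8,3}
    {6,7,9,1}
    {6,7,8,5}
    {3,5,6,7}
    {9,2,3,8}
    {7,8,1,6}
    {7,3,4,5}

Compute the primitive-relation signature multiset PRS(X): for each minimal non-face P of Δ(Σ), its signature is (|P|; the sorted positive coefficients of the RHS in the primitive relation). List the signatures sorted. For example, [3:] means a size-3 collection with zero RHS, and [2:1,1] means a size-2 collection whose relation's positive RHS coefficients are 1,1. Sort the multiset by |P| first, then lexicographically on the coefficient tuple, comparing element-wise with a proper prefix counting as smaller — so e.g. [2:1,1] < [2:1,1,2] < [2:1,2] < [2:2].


Primitive collections (10):

  P = {4,6}:  v_{4} + v_{6} = 0  →  sig = [2:]
  P = {1,3}:  v_{1} + v_{3} = v_{2}  →  sig = [2:1]
  P = {1,5}:  v_{1} + v_{5} = v_{8}  →  sig = [2:1]
  P = {2,7}:  v_{2} + v_{7} = v_{6}  →  sig = [2:1]
  P = {5,9}:  v_{5} + v_{9} = v_{4}  →  sig = [2:1]
  P = {1,4}:  v_{1} + v_{4} = v_{8} + v_{9}  →  sig = [2:1,1]
  P = {2,5}:  v_{2} + v_{5} = v_{3} + v_{8}  →  sig = [2:1,1]
  P = {2,4}:  v_{2} + v_{4} = v_{3} + v_{8} + v_{9}  →  sig = [2:1,1,1]
  P = {6,8,9}:  v_{6} + v_{8} + v_{9} = v_{1}  →  sig = [3:1]
  P = {3,7,8}:  v_{3} + v_{7} + v_{8} = v_{5} + v_{6}  →  sig = [3:1,1]

Hence PRS(X_Σ) =
[[2:], [2:1], [2:1], [2:1], [2:1], [2:1,1], [2:1,1], [2:1,1,1], [3:1], [3:1,1]]


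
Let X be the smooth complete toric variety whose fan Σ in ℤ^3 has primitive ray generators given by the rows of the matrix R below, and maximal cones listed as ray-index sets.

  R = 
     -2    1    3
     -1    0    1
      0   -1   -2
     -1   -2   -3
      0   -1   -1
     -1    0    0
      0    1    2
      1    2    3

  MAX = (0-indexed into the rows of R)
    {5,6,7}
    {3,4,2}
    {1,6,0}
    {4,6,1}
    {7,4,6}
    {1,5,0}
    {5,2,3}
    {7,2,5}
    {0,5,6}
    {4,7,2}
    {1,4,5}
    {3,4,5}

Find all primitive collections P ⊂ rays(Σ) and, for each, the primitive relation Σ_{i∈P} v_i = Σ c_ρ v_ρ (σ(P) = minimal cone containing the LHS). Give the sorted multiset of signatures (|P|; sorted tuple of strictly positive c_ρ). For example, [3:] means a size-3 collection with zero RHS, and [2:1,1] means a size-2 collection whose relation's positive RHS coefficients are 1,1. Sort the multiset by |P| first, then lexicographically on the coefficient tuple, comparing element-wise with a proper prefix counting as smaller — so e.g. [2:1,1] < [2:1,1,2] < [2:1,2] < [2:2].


14 collections generate NE(X_Σ); each relation:

  P = {2,6}:  v_{2} + v_{6} = 0 ; sig = [2:]
  P = {3,7}:  v_{3} + v_{7} = 0 ; sig = [2:]
  P = {0,2}:  v_{0} + v_{2} = v_{1} + v_{5} ; sig = [2:1,1]
  P = {1,2}:  v_{1} + v_{2} = v_{4} + v_{5} ; sig = [2:1,1]
  P = {3,6}:  v_{3} + v_{6} = v_{4} + v_{5} ; sig = [2:1,1]
  P = {0,3}:  v_{0} + v_{3} = v_{1} + v_{4} + 2·v_{5} ; sig = [2:1,1,2]
  P = {0,7}:  v_{0} + v_{7} = v_{5} + 3·v_{6} ; sig = [2:1,3]
  P = {0,4}:  v_{0} + v_{4} = 2·v_{1} ; sig = [2:2]
  P = {1,7}:  v_{1} + v_{7} = 2·v_{6} ; sig = [2:2]
  P = {1,3}:  v_{1} + v_{3} = 2·v_{4} + 2·v_{5} ; sig = [2:2,2]
  P = {1,5,6}:  v_{1} + v_{5} + v_{6} = v_{0} ; sig = [3:1]
  P = {2,4,5}:  v_{2} + v_{4} + v_{5} = v_{3} ; sig = [3:1]
  P = {4,5,6}:  v_{4} + v_{5} + v_{6} = v_{1} ; sig = [3:1]
  P = {4,5,7}:  v_{4} + v_{5} + v_{7} = v_{6} ; sig = [3:1]

Hence PRS(X_Σ) =
    |P|=2: 10 collections, coeffs (), (), (1,1), (1,1), (1,1), (1,1,2), (1,3), (2), (2), (2,2)
    |P|=3: 4 collections, coeffs (1), (1), (1), (1)


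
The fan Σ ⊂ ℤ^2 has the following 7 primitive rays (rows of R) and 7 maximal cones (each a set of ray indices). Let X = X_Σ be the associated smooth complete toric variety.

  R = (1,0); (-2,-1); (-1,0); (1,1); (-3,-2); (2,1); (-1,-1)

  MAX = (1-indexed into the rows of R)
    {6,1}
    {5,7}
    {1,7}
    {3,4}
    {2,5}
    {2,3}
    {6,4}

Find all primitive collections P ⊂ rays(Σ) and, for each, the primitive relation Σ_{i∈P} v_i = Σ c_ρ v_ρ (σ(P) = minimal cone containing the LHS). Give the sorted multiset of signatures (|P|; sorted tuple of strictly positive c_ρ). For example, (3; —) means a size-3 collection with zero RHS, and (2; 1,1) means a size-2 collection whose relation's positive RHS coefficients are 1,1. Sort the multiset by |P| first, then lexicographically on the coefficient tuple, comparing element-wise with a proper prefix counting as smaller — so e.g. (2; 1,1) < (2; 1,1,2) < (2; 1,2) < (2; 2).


The 14 primitive collections of Σ (r=7, n=2):

  • {1,3}:  v_{1} + v_{3} = 0 — sig = (2; —)
  • {2,6}:  v_{2} + v_{6} = 0 — sig = (2; —)
  • {4,7}:  v_{4} + v_{7} = 0 — sig = (2; —)
  • {1,2}:  v_{1} + v_{2} = v_{7} — sig = (2; 1)
  • {1,4}:  v_{1} + v_{4} = v_{6} — sig = (2; 1)
  • {2,4}:  v_{2} + v_{4} = v_{3} — sig = (2; 1)
  • {2,7}:  v_{2} + v_{7} = v_{5} — sig = (2; 1)
  • {3,6}:  v_{3} + v_{6} = v_{4} — sig = (2; 1)
  • {3,7}:  v_{3} + v_{7} = v_{2} — sig = (2; 1)
  • {4,5}:  v_{4} + v_{5} = v_{2} — sig = (2; 1)
  • {5,6}:  v_{5} + v_{6} = v_{7} — sig = (2; 1)
  • {6,7}:  v_{6} + v_{7} = v_{1} — sig = (2; 1)
  • {1,5}:  v_{1} + v_{5} = 2·v_{7} — sig = (2; 2)
  • {3,5}:  v_{3} + v_{5} = 2·v_{2} — sig = (2; 2)

so the primitive-relation signature multiset is
    |P|=2: 14 collections, coeffs (), (), (), (1), (1), (1), (1), (1), (1), (1), (1), (1), (2), (2)


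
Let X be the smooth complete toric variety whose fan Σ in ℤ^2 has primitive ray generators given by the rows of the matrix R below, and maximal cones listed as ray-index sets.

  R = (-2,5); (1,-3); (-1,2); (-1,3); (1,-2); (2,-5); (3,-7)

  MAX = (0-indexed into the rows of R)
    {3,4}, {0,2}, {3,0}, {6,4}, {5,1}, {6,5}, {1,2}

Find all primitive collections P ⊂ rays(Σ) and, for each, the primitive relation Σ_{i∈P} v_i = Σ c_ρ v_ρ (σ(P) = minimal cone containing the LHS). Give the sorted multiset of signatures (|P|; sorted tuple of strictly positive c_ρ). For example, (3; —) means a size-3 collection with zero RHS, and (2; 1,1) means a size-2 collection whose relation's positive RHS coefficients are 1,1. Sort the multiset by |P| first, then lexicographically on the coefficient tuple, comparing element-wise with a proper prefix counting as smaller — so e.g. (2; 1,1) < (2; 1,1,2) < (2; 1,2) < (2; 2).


|primitive collections| = 14. Relations:

  • {0,5}:  v_{0} + v_{5} = 0  →  sig = (2; —)
  • {1,3}:  v_{1} + v_{3} = 0  →  sig = (2; —)
  • {2,4}:  v_{2} + v_{4} = 0  →  sig = (2; —)
  • {0,1}:  v_{0} + v_{1} = v_{2}  →  sig = (2; 1)
  • {0,4}:  v_{0} + v_{4} = v_{3}  →  sig = (2; 1)
  • {0,6}:  v_{0} + v_{6} = v_{4}  →  sig = (2; 1)
  • {1,4}:  v_{1} + v_{4} = v_{5}  →  sig = (2; 1)
  • {2,3}:  v_{2} + v_{3} = v_{0}  →  sig = (2; 1)
  • {2,5}:  v_{2} + v_{5} = v_{1}  →  sig = (2; 1)
  • {2,6}:  v_{2} + v_{6} = v_{5}  →  sig = (2; 1)
  • {3,5}:  v_{3} + v_{5} = v_{4}  →  sig = (2; 1)
  • {4,5}:  v_{4} + v_{5} = v_{6}  →  sig = (2; 1)
  • {1,6}:  v_{1} + v_{6} = 2·v_{5}  →  sig = (2; 2)
  • {3,6}:  v_{3} + v_{6} = 2·v_{4}  →  sig = (2; 2)

Hence PRS(X_Σ) =
{ (2; —) ×3,  (2; 1) ×9,  (2; 2) ×2 }


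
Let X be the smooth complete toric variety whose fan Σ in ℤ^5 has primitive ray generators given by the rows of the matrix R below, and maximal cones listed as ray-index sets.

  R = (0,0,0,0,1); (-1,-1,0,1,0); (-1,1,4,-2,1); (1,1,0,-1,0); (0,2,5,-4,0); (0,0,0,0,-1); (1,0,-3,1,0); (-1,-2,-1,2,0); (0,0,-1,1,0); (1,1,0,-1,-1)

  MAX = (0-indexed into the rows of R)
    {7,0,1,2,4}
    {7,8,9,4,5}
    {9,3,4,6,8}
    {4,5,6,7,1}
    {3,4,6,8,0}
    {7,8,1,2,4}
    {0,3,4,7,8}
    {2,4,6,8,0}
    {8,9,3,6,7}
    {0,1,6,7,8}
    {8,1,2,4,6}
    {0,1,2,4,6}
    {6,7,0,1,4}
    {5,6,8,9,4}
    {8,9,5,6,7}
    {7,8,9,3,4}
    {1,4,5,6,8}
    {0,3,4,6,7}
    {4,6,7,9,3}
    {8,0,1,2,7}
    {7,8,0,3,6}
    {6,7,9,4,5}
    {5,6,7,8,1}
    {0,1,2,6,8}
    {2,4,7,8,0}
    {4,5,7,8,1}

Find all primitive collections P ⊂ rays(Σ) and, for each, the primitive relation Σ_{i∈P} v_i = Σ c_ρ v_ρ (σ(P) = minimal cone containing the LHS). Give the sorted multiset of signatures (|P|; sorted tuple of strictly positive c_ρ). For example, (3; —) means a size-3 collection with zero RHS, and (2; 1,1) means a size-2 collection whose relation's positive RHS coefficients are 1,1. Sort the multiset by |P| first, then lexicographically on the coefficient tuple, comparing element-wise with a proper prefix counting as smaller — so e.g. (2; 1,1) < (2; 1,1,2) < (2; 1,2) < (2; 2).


The 11 primitive collections of Σ (r=10, n=5):

  {0,5}:  v_{0} + v_{5} = 0  so sig = (2; —)
  {1,3}:  v_{1} + v_{3} = 0  so sig = (2; —)
  {0,9}:  v_{0} + v_{9} = v_{3}  so sig = (2; 1)
  {1,9}:  v_{1} + v_{9} = v_{5}  so sig = (2; 1)
  {3,5}:  v_{3} + v_{5} = v_{9}  so sig = (2; 1)
  {2,9}:  v_{2} + v_{9} = v_{4} + v_{8}  so sig = (2; 1,1)
  {2,3}:  v_{2} + v_{3} = v_{0} + v_{4} + v_{8}  so sig = (2; 1,1,1)
  {2,5}:  v_{2} + v_{5} = v_{1} + v_{4} + v_{8}  so sig = (2; 1,1,1)
  {2,6,7}:  v_{2} + v_{6} + v_{7} = v_{0} + v_{1}  so sig = (3; 1,1)
  {4,6,7,8}:  v_{4} + v_{6} + v_{7} + v_{8} = 0  so sig = (4; —)
  {0,1,4,8}:  v_{0} + v_{1} + v_{4} + v_{8} = v_{2}  so sig = (4; 1)

Hence PRS(X_Σ) =
[(2; —), (2; —), (2; 1), (2; 1), (2; 1), (2; 1,1), (2; 1,1,1), (2; 1,1,1), (3; 1,1), (4; —), (4; 1)]


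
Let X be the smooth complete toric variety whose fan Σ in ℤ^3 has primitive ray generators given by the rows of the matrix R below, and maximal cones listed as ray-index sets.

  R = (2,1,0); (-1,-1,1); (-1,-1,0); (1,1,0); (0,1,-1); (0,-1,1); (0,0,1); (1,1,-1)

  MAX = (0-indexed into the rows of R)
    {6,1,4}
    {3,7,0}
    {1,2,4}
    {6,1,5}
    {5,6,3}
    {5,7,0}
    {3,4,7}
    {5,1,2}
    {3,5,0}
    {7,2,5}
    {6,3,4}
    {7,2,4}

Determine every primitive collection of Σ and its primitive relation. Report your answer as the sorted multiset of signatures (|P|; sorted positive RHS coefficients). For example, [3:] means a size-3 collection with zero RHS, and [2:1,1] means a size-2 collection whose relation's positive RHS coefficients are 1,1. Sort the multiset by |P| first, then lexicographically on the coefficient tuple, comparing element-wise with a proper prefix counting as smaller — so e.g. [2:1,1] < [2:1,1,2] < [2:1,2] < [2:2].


11 collections generate NE(X_Σ); each relation:

  P = {1,7}:  v_{1} + v_{7} = 0  ⟹  sig = [2:]
  P = {2,3}:  v_{2} + v_{3} = 0  ⟹  sig = [2:]
  P = {4,5}:  v_{4} + v_{5} = 0  ⟹  sig = [2:]
  P = {1,3}:  v_{1} + v_{3} = v_{6}  ⟹  sig = [2:1]
  P = {2,6}:  v_{2} + v_{6} = v_{1}  ⟹  sig = [2:1]
  P = {6,7}:  v_{6} + v_{7} = v_{3}  ⟹  sig = [2:1]
  P = {0,1}:  v_{0} + v_{1} = v_{3} + v_{5}  ⟹  sig = [2:1,1]
  P = {0,2}:  v_{0} + v_{2} = v_{5} + v_{7}  ⟹  sig = [2:1,1]
  P = {0,4}:  v_{0} + v_{4} = v_{3} + v_{7}  ⟹  sig = [2:1,1]
  P = {0,6}:  v_{0} + v_{6} = 2·v_{3} + v_{5}  ⟹  sig = [2:1,2]
  P = {3,5,7}:  v_{3} + v_{5} + v_{7} = v_{0}  ⟹  sig = [3:1]

Hence PRS(X_Σ) =
[[2:], [2:], [2:], [2:1], [2:1], [2:1], [2:1,1], [2:1,1], [2:1,1], [2:1,2], [3:1]]


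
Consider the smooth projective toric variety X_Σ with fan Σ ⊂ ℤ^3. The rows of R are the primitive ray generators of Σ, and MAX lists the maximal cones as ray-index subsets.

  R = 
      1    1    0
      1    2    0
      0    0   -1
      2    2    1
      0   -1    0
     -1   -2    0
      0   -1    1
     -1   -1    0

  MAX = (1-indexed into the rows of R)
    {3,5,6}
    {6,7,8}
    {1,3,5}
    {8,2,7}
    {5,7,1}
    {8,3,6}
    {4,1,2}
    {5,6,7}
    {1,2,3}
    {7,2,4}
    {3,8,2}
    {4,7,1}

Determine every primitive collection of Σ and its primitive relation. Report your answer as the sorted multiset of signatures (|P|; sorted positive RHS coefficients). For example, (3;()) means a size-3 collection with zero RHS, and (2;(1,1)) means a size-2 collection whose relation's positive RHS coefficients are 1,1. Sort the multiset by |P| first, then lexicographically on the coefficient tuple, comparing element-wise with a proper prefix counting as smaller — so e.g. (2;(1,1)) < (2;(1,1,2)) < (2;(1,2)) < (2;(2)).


Primitive collections (11):

  P = {1,8}:  v_{1} + v_{8} = 0 — sig = (2;())
  P = {2,6}:  v_{2} + v_{6} = 0 — sig = (2;())
  P = {1,6}:  v_{1} + v_{6} = v_{5} — sig = (2;(1))
  P = {2,5}:  v_{2} + v_{5} = v_{1} — sig = (2;(1))
  P = {3,7}:  v_{3} + v_{7} = v_{5} — sig = (2;(1))
  P = {5,8}:  v_{5} + v_{8} = v_{6} — sig = (2;(1))
  P = {4,6}:  v_{4} + v_{6} = v_{1} + v_{7} — sig = (2;(1,1))
  P = {4,8}:  v_{4} + v_{8} = v_{2} + v_{7} — sig = (2;(1,1))
  P = {4,5}:  v_{4} + v_{5} = 2·v_{1} + v_{7} — sig = (2;(1,2))
  P = {3,4}:  v_{3} + v_{4} = 2·v_{1} — sig = (2;(2))
  P = {1,2,7}:  v_{1} + v_{2} + v_{7} = v_{4} — sig = (3;(1))

Signatures (|P|; sorted positive RHS coefficients), sorted:
    |P|=2: 10 collections, coeffs (), (), (1), (1), (1), (1), (1,1), (1,1), (1,2), (2)
    |P|=3: 1 collection, coeffs (1)


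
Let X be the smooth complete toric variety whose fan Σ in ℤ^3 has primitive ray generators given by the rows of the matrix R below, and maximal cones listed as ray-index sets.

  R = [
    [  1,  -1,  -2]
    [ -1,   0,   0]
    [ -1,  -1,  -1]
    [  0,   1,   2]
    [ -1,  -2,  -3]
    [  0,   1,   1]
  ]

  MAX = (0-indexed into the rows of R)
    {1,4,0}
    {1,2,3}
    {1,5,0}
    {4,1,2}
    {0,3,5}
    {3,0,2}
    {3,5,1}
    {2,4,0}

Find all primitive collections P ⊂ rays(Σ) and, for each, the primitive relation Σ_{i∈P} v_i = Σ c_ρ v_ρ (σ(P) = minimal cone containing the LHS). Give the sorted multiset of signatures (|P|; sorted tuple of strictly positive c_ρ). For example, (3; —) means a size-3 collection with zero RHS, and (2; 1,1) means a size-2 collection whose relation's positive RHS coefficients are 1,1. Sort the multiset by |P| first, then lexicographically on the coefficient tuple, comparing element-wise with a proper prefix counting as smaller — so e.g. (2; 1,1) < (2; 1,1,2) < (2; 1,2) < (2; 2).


Minimal non-faces — 5 found among 6 rays, 8 max cones:

  P={2,5}:  v_{2} + v_{5} = v_{1}  ⟹  sig = (2; 1)
  P={3,4}:  v_{3} + v_{4} = v_{2}  ⟹  sig = (2; 1)
  P={4,5}:  v_{4} + v_{5} = v_{0} + 2·v_{1}  ⟹  sig = (2; 1,2)
  P={0,1,3}:  v_{0} + v_{1} + v_{3} = 0  ⟹  sig = (3; —)
  P={0,1,2}:  v_{0} + v_{1} + v_{2} = v_{4}  ⟹  sig = (3; 1)

Hence PRS(X_Σ) =
[(2; 1), (2; 1), (2; 1,2), (3; —), (3; 1)]


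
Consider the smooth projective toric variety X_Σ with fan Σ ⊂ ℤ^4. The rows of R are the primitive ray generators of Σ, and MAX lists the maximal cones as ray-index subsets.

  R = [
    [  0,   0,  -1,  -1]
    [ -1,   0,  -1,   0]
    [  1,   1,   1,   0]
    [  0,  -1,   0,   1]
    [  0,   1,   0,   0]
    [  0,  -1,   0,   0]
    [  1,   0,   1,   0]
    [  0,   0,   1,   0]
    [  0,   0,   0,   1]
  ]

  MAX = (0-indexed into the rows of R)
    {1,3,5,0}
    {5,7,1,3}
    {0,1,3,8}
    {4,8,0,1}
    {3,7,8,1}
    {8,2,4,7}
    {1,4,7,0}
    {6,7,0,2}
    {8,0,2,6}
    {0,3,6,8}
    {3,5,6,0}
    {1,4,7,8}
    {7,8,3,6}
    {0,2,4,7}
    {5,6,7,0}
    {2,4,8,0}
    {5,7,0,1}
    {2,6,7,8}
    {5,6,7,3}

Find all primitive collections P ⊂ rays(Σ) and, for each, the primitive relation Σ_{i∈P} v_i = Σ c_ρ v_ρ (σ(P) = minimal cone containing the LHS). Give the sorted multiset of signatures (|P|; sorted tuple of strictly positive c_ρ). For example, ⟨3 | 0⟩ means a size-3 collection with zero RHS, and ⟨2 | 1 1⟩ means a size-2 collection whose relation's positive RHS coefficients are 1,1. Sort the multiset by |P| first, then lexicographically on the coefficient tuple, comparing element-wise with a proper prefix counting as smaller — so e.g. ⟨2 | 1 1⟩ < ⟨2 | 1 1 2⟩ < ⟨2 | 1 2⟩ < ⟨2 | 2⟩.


|primitive collections| = 10. Relations:

  • {1,6}:  v_{1} + v_{6} = 0  →  sig = ⟨2 | 0⟩
  • {4,5}:  v_{4} + v_{5} = 0  →  sig = ⟨2 | 0⟩
  • {1,2}:  v_{1} + v_{2} = v_{4}  →  sig = ⟨2 | 1⟩
  • {2,5}:  v_{2} + v_{5} = v_{6}  →  sig = ⟨2 | 1⟩
  • {3,4}:  v_{3} + v_{4} = v_{8}  →  sig = ⟨2 | 1⟩
  • {4,6}:  v_{4} + v_{6} = v_{2}  →  sig = ⟨2 | 1⟩
  • {5,8}:  v_{5} + v_{8} = v_{3}  →  sig = ⟨2 | 1⟩
  • {2,3}:  v_{2} + v_{3} = v_{6} + v_{8}  →  sig = ⟨2 | 1 1⟩
  • {0,7,8}:  v_{0} + v_{7} + v_{8} = 0  →  sig = ⟨3 | 0⟩
  • {0,3,7}:  v_{0} + v_{3} + v_{7} = v_{5}  →  sig = ⟨3 | 1⟩

Sorted signature multiset PRS(X):
{ ⟨2 | 0⟩ ×2,  ⟨2 | 1⟩ ×5,  ⟨2 | 1 1⟩,  ⟨3 | 0⟩,  ⟨3 | 1⟩ }


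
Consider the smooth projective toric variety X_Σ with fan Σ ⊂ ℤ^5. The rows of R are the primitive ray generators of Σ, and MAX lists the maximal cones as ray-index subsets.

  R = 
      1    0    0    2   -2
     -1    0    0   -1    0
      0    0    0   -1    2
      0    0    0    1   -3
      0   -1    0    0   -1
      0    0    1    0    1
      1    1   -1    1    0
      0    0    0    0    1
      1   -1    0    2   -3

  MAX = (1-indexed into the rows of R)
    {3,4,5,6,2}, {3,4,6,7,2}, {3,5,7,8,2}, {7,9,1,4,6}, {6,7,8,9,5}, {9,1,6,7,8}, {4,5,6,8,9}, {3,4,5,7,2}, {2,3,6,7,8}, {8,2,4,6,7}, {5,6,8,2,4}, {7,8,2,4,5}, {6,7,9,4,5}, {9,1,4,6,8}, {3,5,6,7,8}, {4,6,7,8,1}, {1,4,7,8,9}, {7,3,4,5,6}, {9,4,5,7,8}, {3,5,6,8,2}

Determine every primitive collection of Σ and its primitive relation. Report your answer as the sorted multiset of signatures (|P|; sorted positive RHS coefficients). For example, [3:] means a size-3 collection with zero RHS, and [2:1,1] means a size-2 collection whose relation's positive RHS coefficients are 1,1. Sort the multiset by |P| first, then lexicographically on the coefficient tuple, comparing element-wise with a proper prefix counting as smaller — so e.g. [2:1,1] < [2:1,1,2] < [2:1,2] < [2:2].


Primitive collections (9):

  {1,5}:  v_{1} + v_{5} = v_{9}  so sig = [2:1]
  {1,2}:  v_{1} + v_{2} = v_{4} + v_{8}  so sig = [2:1,1]
  {1,3}:  v_{1} + v_{3} = v_{5} + v_{6} + v_{7}  so sig = [2:1,1,1]
  {2,9}:  v_{2} + v_{9} = v_{4} + v_{5} + v_{8}  so sig = [2:1,1,1]
  {3,9}:  v_{3} + v_{9} = 2·v_{5} + v_{6} + v_{7}  so sig = [2:1,1,2]
  {3,4,8}:  v_{3} + v_{4} + v_{8} = 0  so sig = [3:]
  {2,5,6,7}:  v_{2} + v_{5} + v_{6} + v_{7} = 0  so sig = [4:]
  {4,5,6,7,8}:  v_{4} + v_{5} + v_{6} + v_{7} + v_{8} = v_{1}  so sig = [5:1]
  {4,6,7,8,9}:  v_{4} + v_{6} + v_{7} + v_{8} + v_{9} = 2·v_{1}  so sig = [5:2]

so the primitive-relation signature multiset is
    [2:1]
    [2:1,1]
    [2:1,1,1]
    [2:1,1,1]
    [2:1,1,2]
    [3:]
    [4:]
    [5:1]
    [5:2]


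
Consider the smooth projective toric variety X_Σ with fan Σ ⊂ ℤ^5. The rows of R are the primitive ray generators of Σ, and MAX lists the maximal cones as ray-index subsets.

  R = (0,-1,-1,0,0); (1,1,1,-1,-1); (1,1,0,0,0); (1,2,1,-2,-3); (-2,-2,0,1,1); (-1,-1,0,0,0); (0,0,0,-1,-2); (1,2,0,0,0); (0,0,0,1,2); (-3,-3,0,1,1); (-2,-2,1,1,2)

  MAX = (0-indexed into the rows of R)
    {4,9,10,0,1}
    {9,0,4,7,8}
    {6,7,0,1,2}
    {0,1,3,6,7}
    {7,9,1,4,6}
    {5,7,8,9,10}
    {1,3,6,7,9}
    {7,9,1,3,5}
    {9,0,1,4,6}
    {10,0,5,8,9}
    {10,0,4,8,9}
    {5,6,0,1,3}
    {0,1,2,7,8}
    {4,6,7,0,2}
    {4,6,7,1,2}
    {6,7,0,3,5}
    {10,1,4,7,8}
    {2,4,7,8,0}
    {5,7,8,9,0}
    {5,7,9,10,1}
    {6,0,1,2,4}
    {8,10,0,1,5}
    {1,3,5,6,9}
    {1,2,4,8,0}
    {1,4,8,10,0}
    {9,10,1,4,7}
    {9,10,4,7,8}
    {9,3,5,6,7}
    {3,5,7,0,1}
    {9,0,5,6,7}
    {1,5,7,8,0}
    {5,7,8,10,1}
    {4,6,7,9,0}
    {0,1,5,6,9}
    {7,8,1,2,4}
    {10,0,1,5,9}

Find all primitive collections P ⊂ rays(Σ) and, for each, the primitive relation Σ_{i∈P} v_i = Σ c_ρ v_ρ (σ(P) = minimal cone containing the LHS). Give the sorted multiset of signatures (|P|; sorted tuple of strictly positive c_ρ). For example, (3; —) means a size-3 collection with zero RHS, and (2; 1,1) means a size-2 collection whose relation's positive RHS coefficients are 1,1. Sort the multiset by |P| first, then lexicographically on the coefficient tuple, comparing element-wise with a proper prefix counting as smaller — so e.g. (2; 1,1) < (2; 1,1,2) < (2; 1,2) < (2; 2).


Primitive collections (16):

  P={2,5}:  v_{2} + v_{5} = 0  →  sig = (2; —)
  P={6,8}:  v_{6} + v_{8} = 0  →  sig = (2; —)
  P={2,9}:  v_{2} + v_{9} = v_{4}  →  sig = (2; 1)
  P={4,5}:  v_{4} + v_{5} = v_{9}  →  sig = (2; 1)
  P={6,10}:  v_{6} + v_{10} = v_{1} + v_{9}  →  sig = (2; 1,1)
  P={2,3}:  v_{2} + v_{3} = v_{1} + v_{6} + v_{7}  →  sig = (2; 1,1,1)
  P={2,10}:  v_{2} + v_{10} = v_{1} + v_{4} + v_{8}  →  sig = (2; 1,1,1)
  P={3,8}:  v_{3} + v_{8} = v_{1} + v_{5} + v_{7}  →  sig = (2; 1,1,1)
  P={3,4}:  v_{3} + v_{4} = v_{1} + v_{6} + v_{7} + v_{9}  →  sig = (2; 1,1,1,1)
  P={3,10}:  v_{3} + v_{10} = 2·v_{1} + v_{5} + v_{7} + v_{9}  →  sig = (2; 1,1,1,2)
  P={1,8,9}:  v_{1} + v_{8} + v_{9} = v_{10}  →  sig = (3; 1)
  P={0,7,10}:  v_{0} + v_{7} + v_{10} = v_{5} + v_{8}  →  sig = (3; 1,1)
  P={0,3,9}:  v_{0} + v_{3} + v_{9} = 2·v_{5} + v_{6}  →  sig = (3; 1,2)
  P={0,1,4,7}:  v_{0} + v_{1} + v_{4} + v_{7} = 0  →  sig = (4; —)
  P={0,1,7,9}:  v_{0} + v_{1} + v_{7} + v_{9} = v_{5}  →  sig = (4; 1)
  P={1,5,6,7}:  v_{1} + v_{5} + v_{6} + v_{7} = v_{3}  →  sig = (4; 1)

Hence PRS(X_Σ) =
    (2; —)
    (2; —)
    (2; 1)
    (2; 1)
    (2; 1,1)
    (2; 1,1,1)
    (2; 1,1,1)
    (2; 1,1,1)
    (2; 1,1,1,1)
    (2; 1,1,1,2)
    (3; 1)
    (3; 1,1)
    (3; 1,2)
    (4; —)
    (4; 1)
    (4; 1)


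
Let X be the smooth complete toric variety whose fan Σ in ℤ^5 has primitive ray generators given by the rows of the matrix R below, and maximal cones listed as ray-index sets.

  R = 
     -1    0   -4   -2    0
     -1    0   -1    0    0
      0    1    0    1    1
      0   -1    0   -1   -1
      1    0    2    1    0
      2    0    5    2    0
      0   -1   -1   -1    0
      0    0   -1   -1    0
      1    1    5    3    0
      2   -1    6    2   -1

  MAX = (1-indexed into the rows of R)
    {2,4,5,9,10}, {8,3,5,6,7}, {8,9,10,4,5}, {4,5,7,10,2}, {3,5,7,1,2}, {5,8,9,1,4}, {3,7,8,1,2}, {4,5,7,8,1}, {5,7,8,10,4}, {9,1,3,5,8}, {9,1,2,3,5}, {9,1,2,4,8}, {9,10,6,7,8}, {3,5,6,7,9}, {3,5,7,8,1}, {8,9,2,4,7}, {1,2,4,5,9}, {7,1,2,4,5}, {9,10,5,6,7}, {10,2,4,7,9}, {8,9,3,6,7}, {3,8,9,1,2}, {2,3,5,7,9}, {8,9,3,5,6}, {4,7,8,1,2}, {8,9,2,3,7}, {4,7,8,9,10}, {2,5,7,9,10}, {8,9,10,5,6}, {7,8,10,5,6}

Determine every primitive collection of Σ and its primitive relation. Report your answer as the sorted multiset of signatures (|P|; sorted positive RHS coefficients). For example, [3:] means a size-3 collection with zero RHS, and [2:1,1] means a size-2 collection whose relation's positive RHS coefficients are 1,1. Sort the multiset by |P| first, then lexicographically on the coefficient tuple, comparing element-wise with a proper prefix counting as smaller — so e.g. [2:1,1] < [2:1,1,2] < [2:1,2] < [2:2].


Minimal non-faces — 11 found among 10 rays, 30 max cones:

  P={3,4}:  v_{3} + v_{4} = 0 — sig = [2:]
  P={1,6}:  v_{1} + v_{6} = v_{5} + v_{8} — sig = [2:1,1]
  P={1,10}:  v_{1} + v_{10} = v_{4} + v_{5} — sig = [2:1,1]
  P={2,6}:  v_{2} + v_{6} = v_{7} + v_{9} — sig = [2:1,1]
  P={4,6}:  v_{4} + v_{6} = v_{8} + v_{10} — sig = [2:1,1]
  P={3,10}:  v_{3} + v_{10} = v_{5} + v_{7} + v_{9} — sig = [2:1,1,1]
  P={1,7,9}:  v_{1} + v_{7} + v_{9} = 0 — sig = [3:]
  P={2,5,8}:  v_{2} + v_{5} + v_{8} = 0 — sig = [3:]
  P={2,8,10}:  v_{2} + v_{8} + v_{10} = v_{4} + v_{7} + v_{9} — sig = [3:1,1,1]
  P={4,5,7,9}:  v_{4} + v_{5} + v_{7} + v_{9} = v_{10} — sig = [4:1]
  P={5,7,8,9}:  v_{5} + v_{7} + v_{8} + v_{9} = v_{6} — sig = [4:1]

Signatures (|P|; sorted positive RHS coefficients), sorted:
    [2:]
    [2:1,1]
    [2:1,1]
    [2:1,1]
    [2:1,1]
    [2:1,1,1]
    [3:]
    [3:]
    [3:1,1,1]
    [4:1]
    [4:1]


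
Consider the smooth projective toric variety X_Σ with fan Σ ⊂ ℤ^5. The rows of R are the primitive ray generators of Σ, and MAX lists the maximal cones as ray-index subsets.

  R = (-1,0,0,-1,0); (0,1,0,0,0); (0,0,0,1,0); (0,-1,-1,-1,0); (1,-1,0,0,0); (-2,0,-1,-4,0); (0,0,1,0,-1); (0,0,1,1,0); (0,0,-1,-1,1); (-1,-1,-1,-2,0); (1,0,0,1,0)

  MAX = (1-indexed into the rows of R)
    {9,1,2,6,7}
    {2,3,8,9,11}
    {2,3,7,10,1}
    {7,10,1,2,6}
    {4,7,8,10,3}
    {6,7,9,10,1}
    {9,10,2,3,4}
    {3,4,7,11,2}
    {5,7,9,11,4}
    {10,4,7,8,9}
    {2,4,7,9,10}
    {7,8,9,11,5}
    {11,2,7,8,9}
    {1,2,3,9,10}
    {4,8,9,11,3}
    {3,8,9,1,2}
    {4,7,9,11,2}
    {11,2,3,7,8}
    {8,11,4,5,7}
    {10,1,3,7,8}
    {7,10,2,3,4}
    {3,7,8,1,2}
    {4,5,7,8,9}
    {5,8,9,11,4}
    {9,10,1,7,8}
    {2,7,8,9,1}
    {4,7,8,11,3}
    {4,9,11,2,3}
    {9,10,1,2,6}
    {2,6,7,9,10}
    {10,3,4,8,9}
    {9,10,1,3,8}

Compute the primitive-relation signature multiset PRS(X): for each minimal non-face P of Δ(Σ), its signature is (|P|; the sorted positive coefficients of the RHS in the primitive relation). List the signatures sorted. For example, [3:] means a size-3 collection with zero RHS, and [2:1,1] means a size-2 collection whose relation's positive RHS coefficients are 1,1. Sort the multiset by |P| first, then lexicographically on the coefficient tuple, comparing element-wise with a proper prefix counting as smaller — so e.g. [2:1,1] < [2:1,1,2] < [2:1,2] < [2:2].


17 collections generate NE(X_Σ); each relation:

  P = {1,11}:  v_{1} + v_{11} = 0  ⇒ sig = [2:]
  P = {1,4}:  v_{1} + v_{4} = v_{10}  ⇒ sig = [2:1]
  P = {10,11}:  v_{10} + v_{11} = v_{4}  ⇒ sig = [2:1]
  P = {2,5}:  v_{2} + v_{5} = v_{7} + v_{9} + v_{11}  ⇒ sig = [2:1,1,1]
  P = {3,5}:  v_{3} + v_{5} = v_{4} + v_{8} + v_{11}  ⇒ sig = [2:1,1,1]
  P = {3,6}:  v_{3} + v_{6} = v_{1} + v_{2} + v_{10}  ⇒ sig = [2:1,1,1]
  P = {1,5}:  v_{1} + v_{5} = v_{4} + v_{7} + v_{8} + v_{9}  ⇒ sig = [2:1,1,1,1]
  P = {6,11}:  v_{6} + v_{11} = v_{2} + v_{7} + v_{9} + v_{10}  ⇒ sig = [2:1,1,1,1]
  P = {4,6}:  v_{4} + v_{6} = v_{2} + v_{7} + v_{9} + 2·v_{10}  ⇒ sig = [2:1,1,1,2]
  P = {5,10}:  v_{5} + v_{10} = 2·v_{4} + v_{7} + v_{8} + v_{9}  ⇒ sig = [2:1,1,1,2]
  P = {6,8}:  v_{6} + v_{8} = 2·v_{1} + v_{7} + v_{9}  ⇒ sig = [2:1,1,2]
  P = {5,6}:  v_{5} + v_{6} = 2·v_{7} + 2·v_{9} + v_{10}  ⇒ sig = [2:1,2,2]
  P = {2,4,8}:  v_{2} + v_{4} + v_{8} = 0  ⇒ sig = [3:]
  P = {3,7,9}:  v_{3} + v_{7} + v_{9} = 0  ⇒ sig = [3:]
  P = {2,8,10}:  v_{2} + v_{8} + v_{10} = v_{1}  ⇒ sig = [3:1]
  P = {1,2,7,9,10}:  v_{1} + v_{2} + v_{7} + v_{9} + v_{10} = v_{6}  ⇒ sig = [5:1]
  P = {4,7,8,9,11}:  v_{4} + v_{7} + v_{8} + v_{9} + v_{11} = v_{5}  ⇒ sig = [5:1]

Hence PRS(X_Σ) =
    |P|=2: 12 collections, coeffs (), (1), (1), (1,1,1), (1,1,1), (1,1,1), (1,1,1,1), (1,1,1,1), (1,1,1,2), (1,1,1,2), (1,1,2), (1,2,2)
    |P|=3: 3 collections, coeffs (), (), (1)
    |P|=5: 2 collections, coeffs (1), (1)


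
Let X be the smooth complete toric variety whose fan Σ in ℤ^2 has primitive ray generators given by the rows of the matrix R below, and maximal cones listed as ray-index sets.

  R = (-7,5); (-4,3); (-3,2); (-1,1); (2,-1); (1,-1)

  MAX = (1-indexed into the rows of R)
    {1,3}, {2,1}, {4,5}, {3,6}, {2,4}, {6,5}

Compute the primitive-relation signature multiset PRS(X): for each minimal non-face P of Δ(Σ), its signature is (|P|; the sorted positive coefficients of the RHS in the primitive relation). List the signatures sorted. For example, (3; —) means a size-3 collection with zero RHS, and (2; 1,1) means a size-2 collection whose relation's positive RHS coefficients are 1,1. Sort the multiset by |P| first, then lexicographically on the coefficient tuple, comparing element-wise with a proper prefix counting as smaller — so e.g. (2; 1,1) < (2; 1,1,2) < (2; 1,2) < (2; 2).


The 9 primitive collections of Σ (r=6, n=2):

  P={4,6}:  v_{4} + v_{6} = 0  ⇒ sig = (2; —)
  P={2,3}:  v_{2} + v_{3} = v_{1}  ⇒ sig = (2; 1)
  P={2,6}:  v_{2} + v_{6} = v_{3}  ⇒ sig = (2; 1)
  P={3,4}:  v_{3} + v_{4} = v_{2}  ⇒ sig = (2; 1)
  P={3,5}:  v_{3} + v_{5} = v_{4}  ⇒ sig = (2; 1)
  P={1,5}:  v_{1} + v_{5} = v_{2} + v_{4}  ⇒ sig = (2; 1,1)
  P={1,4}:  v_{1} + v_{4} = 2·v_{2}  ⇒ sig = (2; 2)
  P={1,6}:  v_{1} + v_{6} = 2·v_{3}  ⇒ sig = (2; 2)
  P={2,5}:  v_{2} + v_{5} = 2·v_{4}  ⇒ sig = (2; 2)

so the primitive-relation signature multiset is
{ (2; —),  (2; 1) ×4,  (2; 1,1),  (2; 2) ×3 }


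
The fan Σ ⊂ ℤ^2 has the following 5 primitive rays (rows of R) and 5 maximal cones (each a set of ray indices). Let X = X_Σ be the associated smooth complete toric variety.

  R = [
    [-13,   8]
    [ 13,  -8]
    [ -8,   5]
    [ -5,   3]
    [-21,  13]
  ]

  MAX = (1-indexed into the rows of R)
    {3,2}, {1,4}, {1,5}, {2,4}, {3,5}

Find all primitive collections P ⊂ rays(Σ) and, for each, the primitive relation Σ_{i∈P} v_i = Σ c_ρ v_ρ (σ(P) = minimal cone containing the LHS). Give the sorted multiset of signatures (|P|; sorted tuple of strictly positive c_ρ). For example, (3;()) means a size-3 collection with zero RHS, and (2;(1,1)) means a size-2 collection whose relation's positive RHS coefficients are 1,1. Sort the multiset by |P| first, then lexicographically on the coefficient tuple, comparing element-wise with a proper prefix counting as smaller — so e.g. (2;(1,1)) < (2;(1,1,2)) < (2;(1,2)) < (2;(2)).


Minimal non-faces — 5 found among 5 rays, 5 max cones:

  {1,2}:  v_{1} + v_{2} = 0  so sig = (2;())
  {1,3}:  v_{1} + v_{3} = v_{5}  so sig = (2;(1))
  {2,5}:  v_{2} + v_{5} = v_{3}  so sig = (2;(1))
  {3,4}:  v_{3} + v_{4} = v_{1}  so sig = (2;(1))
  {4,5}:  v_{4} + v_{5} = 2·v_{1}  so sig = (2;(2))

Sorted signature multiset PRS(X):
[(2;()), (2;(1)), (2;(1)), (2;(1)), (2;(2))]


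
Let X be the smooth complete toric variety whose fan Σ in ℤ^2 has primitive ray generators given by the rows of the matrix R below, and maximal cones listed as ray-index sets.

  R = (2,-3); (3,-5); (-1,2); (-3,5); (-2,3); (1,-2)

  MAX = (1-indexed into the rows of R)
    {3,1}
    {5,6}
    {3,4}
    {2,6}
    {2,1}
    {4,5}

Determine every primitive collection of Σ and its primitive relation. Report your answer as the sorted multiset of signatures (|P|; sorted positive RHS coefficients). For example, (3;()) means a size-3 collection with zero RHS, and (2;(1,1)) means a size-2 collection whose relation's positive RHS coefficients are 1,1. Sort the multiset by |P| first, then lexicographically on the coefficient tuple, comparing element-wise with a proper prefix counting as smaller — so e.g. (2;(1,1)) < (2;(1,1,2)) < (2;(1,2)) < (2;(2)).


Minimal non-faces — 9 found among 6 rays, 6 max cones:

  P = {1,5}:  v_{1} + v_{5} = 0 ; sig = (2;())
  P = {2,4}:  v_{2} + v_{4} = 0 ; sig = (2;())
  P = {3,6}:  v_{3} + v_{6} = 0 ; sig = (2;())
  P = {1,4}:  v_{1} + v_{4} = v_{3} ; sig = (2;(1))
  P = {1,6}:  v_{1} + v_{6} = v_{2} ; sig = (2;(1))
  P = {2,3}:  v_{2} + v_{3} = v_{1} ; sig = (2;(1))
  P = {2,5}:  v_{2} + v_{5} = v_{6} ; sig = (2;(1))
  P = {3,5}:  v_{3} + v_{5} = v_{4} ; sig = (2;(1))
  P = {4,6}:  v_{4} + v_{6} = v_{5} ; sig = (2;(1))

Sorted signature multiset PRS(X):
    |P|=2: 9 collections, coeffs (), (), (), (1), (1), (1), (1), (1), (1)


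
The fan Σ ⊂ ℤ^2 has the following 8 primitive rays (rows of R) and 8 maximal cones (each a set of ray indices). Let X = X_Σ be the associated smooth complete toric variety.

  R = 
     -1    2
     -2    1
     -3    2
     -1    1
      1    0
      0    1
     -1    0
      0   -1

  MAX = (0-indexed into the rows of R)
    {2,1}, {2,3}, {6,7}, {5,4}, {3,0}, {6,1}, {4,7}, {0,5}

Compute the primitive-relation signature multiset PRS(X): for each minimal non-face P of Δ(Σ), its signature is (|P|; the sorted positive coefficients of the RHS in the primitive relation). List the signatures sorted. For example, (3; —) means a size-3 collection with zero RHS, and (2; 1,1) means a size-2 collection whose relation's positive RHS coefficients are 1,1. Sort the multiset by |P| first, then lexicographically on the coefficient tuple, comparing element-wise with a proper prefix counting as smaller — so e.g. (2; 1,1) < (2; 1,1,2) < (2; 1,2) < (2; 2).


20 collections generate NE(X_Σ); each relation:

  P = {4,6}:  v_{4} + v_{6} = 0  so sig = (2; —)
  P = {5,7}:  v_{5} + v_{7} = 0  so sig = (2; —)
  P = {0,7}:  v_{0} + v_{7} = v_{3}  so sig = (2; 1)
  P = {1,3}:  v_{1} + v_{3} = v_{2}  so sig = (2; 1)
  P = {1,4}:  v_{1} + v_{4} = v_{3}  so sig = (2; 1)
  P = {3,4}:  v_{3} + v_{4} = v_{5}  so sig = (2; 1)
  P = {3,5}:  v_{3} + v_{5} = v_{0}  so sig = (2; 1)
  P = {3,6}:  v_{3} + v_{6} = v_{1}  so sig = (2; 1)
  P = {3,7}:  v_{3} + v_{7} = v_{6}  so sig = (2; 1)
  P = {5,6}:  v_{5} + v_{6} = v_{3}  so sig = (2; 1)
  P = {2,7}:  v_{2} + v_{7} = v_{1} + v_{6}  so sig = (2; 1,1)
  P = {0,4}:  v_{0} + v_{4} = 2·v_{5}  so sig = (2; 2)
  P = {0,6}:  v_{0} + v_{6} = 2·v_{3}  so sig = (2; 2)
  P = {1,5}:  v_{1} + v_{5} = 2·v_{3}  so sig = (2; 2)
  P = {1,7}:  v_{1} + v_{7} = 2·v_{6}  so sig = (2; 2)
  P = {2,4}:  v_{2} + v_{4} = 2·v_{3}  so sig = (2; 2)
  P = {2,6}:  v_{2} + v_{6} = 2·v_{1}  so sig = (2; 2)
  P = {0,1}:  v_{0} + v_{1} = 3·v_{3}  so sig = (2; 3)
  P = {2,5}:  v_{2} + v_{5} = 3·v_{3}  so sig = (2; 3)
  P = {0,2}:  v_{0} + v_{2} = 4·v_{3}  so sig = (2; 4)

Sorted signature multiset PRS(X):
{ (2; —) ×2,  (2; 1) ×8,  (2; 1,1),  (2; 2) ×6,  (2; 3) ×2,  (2; 4) }


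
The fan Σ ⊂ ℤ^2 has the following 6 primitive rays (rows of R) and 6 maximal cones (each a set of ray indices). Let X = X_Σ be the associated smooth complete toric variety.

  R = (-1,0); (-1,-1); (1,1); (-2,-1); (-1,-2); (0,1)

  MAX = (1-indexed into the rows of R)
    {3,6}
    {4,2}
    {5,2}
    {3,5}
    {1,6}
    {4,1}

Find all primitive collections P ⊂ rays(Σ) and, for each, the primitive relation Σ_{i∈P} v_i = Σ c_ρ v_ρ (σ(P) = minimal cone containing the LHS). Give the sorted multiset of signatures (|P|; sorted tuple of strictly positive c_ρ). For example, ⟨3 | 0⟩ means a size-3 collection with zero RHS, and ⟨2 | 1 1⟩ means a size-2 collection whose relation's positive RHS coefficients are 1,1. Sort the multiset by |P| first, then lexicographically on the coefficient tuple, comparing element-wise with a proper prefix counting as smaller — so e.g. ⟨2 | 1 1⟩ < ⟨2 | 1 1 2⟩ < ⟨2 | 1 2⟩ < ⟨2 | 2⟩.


|primitive collections| = 9. Relations:

  P={2,3}:  v_{2} + v_{3} = 0 — sig = ⟨2 | 0⟩
  P={1,2}:  v_{1} + v_{2} = v_{4} — sig = ⟨2 | 1⟩
  P={1,3}:  v_{1} + v_{3} = v_{6} — sig = ⟨2 | 1⟩
  P={2,6}:  v_{2} + v_{6} = v_{1} — sig = ⟨2 | 1⟩
  P={3,4}:  v_{3} + v_{4} = v_{1} — sig = ⟨2 | 1⟩
  P={5,6}:  v_{5} + v_{6} = v_{2} — sig = ⟨2 | 1⟩
  P={1,5}:  v_{1} + v_{5} = 2·v_{2} — sig = ⟨2 | 2⟩
  P={4,6}:  v_{4} + v_{6} = 2·v_{1} — sig = ⟨2 | 2⟩
  P={4,5}:  v_{4} + v_{5} = 3·v_{2} — sig = ⟨2 | 3⟩

Hence PRS(X_Σ) =
[⟨2 | 0⟩, ⟨2 | 1⟩, ⟨2 | 1⟩, ⟨2 | 1⟩, ⟨2 | 1⟩, ⟨2 | 1⟩, ⟨2 | 2⟩, ⟨2 | 2⟩, ⟨2 | 3⟩]


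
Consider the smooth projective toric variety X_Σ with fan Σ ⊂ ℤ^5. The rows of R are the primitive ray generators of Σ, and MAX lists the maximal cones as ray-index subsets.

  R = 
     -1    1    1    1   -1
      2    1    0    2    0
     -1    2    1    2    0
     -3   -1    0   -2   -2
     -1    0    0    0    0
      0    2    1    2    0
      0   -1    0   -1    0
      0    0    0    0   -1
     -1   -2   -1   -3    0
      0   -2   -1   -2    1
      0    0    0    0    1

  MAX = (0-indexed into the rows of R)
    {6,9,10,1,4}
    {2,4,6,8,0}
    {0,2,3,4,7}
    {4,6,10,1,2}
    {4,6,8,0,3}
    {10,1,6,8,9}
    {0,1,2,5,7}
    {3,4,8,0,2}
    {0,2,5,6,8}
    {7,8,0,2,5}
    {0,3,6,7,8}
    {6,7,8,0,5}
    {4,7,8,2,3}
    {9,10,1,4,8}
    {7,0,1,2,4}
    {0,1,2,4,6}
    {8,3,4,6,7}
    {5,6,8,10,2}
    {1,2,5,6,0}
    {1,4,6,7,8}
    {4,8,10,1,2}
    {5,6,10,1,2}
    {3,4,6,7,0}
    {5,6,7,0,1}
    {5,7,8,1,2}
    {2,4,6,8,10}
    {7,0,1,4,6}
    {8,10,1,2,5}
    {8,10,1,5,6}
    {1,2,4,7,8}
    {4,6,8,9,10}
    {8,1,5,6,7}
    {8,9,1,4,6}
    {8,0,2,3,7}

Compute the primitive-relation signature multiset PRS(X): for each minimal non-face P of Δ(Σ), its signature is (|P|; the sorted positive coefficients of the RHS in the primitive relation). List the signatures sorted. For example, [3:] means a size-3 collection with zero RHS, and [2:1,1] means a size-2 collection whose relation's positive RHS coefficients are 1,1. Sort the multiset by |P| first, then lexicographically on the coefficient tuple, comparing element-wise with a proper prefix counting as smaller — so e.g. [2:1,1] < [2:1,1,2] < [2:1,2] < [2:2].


Δ(Σ) — 11 vertices, 17 min non-faces:

  {7,10}:  v_{7} + v_{10} = 0  ⇒ sig = [2:]
  {4,5}:  v_{4} + v_{5} = v_{2}  ⇒ sig = [2:1]
  {5,9}:  v_{5} + v_{9} = v_{10}  ⇒ sig = [2:1]
  {0,9}:  v_{0} + v_{9} = v_{4} + v_{6}  ⇒ sig = [2:1,1]
  {0,10}:  v_{0} + v_{10} = v_{2} + v_{6}  ⇒ sig = [2:1,1]
  {2,9}:  v_{2} + v_{9} = v_{4} + v_{10}  ⇒ sig = [2:1,1]
  {3,10}:  v_{3} + v_{10} = v_{0} + v_{4} + v_{8}  ⇒ sig = [2:1,1,1]
  {3,5}:  v_{3} + v_{5} = v_{0} + v_{2} + v_{7} + v_{8}  ⇒ sig = [2:1,1,1,1]
  {7,9}:  v_{7} + v_{9} = v_{1} + v_{4} + v_{6} + v_{8}  ⇒ sig = [2:1,1,1,1]
  {3,9}:  v_{3} + v_{9} = 2·v_{4} + v_{6} + v_{7} + v_{8}  ⇒ sig = [2:1,1,1,2]
  {1,3}:  v_{1} + v_{3} = v_{4} + 2·v_{7}  ⇒ sig = [2:1,2]
  {0,1,8}:  v_{0} + v_{1} + v_{8} = v_{7}  ⇒ sig = [3:1]
  {2,6,7}:  v_{2} + v_{6} + v_{7} = v_{0}  ⇒ sig = [3:1]
  {2,3,6}:  v_{2} + v_{3} + v_{6} = 2·v_{0} + v_{4} + v_{8}  ⇒ sig = [3:1,1,2]
  {1,2,6,8}:  v_{1} + v_{2} + v_{6} + v_{8} = 0  ⇒ sig = [4:]
  {0,4,7,8}:  v_{0} + v_{4} + v_{7} + v_{8} = v_{3}  ⇒ sig = [4:1]
  {1,4,6,8,10}:  v_{1} + v_{4} + v_{6} + v_{8} + v_{10} = v_{9}  ⇒ sig = [5:1]

so the primitive-relation signature multiset is
[[2:], [2:1], [2:1], [2:1,1], [2:1,1], [2:1,1], [2:1,1,1], [2:1,1,1,1], [2:1,1,1,1], [2:1,1,1,2], [2:1,2], [3:1], [3:1], [3:1,1,2], [4:], [4:1], [5:1]]


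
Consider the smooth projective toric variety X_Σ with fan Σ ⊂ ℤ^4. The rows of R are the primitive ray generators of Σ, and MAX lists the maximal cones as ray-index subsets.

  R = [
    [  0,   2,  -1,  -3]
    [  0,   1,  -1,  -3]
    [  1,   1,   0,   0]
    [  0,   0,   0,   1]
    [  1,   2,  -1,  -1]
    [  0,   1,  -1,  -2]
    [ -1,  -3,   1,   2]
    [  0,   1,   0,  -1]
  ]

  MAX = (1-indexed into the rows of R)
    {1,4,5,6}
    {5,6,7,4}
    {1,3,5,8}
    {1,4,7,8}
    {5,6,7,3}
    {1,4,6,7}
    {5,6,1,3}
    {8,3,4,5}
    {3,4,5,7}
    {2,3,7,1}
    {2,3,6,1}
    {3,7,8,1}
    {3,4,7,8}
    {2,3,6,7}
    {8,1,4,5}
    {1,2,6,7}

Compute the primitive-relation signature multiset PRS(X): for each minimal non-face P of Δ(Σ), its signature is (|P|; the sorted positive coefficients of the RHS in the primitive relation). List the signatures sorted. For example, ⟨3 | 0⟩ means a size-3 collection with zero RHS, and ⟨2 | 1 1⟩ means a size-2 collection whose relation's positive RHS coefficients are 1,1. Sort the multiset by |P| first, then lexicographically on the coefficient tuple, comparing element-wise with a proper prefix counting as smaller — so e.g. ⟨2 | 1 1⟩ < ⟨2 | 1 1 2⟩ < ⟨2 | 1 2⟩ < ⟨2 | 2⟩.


Minimal non-faces — 9 found among 8 rays, 16 max cones:

  {2,4}:  v_{2} + v_{4} = v_{6} ; sig = ⟨2 | 1⟩
  {6,8}:  v_{6} + v_{8} = v_{1} ; sig = ⟨2 | 1⟩
  {2,8}:  v_{2} + v_{8} = 2·v_{1} + v_{3} + v_{7} ; sig = ⟨2 | 1 1 2⟩
  {2,5}:  v_{2} + v_{5} = v_{3} + 2·v_{6} ; sig = ⟨2 | 1 2⟩
  {5,7,8}:  v_{5} + v_{7} + v_{8} = 0 ; sig = ⟨3 | 0⟩
  {1,5,7}:  v_{1} + v_{5} + v_{7} = v_{6} ; sig = ⟨3 | 1⟩
  {3,4,6}:  v_{3} + v_{4} + v_{6} = v_{5} ; sig = ⟨3 | 1⟩
  {1,3,4}:  v_{1} + v_{3} + v_{4} = v_{5} + v_{8} ; sig = ⟨3 | 1 1⟩
  {1,3,6,7}:  v_{1} + v_{3} + v_{6} + v_{7} = v_{2} ; sig = ⟨4 | 1⟩

Hence PRS(X_Σ) =
    ⟨2 | 1⟩
    ⟨2 | 1⟩
    ⟨2 | 1 1 2⟩
    ⟨2 | 1 2⟩
    ⟨3 | 0⟩
    ⟨3 | 1⟩
    ⟨3 | 1⟩
    ⟨3 | 1 1⟩
    ⟨4 | 1⟩
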